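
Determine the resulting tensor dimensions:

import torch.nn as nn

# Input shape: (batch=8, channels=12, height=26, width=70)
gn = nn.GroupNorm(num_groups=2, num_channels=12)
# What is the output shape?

Input shape: (8, 12, 26, 70)
Output shape: (8, 12, 26, 70)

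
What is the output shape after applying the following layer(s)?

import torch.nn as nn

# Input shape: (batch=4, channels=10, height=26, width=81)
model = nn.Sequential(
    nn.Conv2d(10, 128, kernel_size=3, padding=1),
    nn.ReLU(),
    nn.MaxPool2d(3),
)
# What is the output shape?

Input shape: (4, 10, 26, 81)
  -> after Conv2d: (4, 128, 26, 81)
  -> after ReLU: (4, 128, 26, 81)
Output shape: (4, 128, 8, 27)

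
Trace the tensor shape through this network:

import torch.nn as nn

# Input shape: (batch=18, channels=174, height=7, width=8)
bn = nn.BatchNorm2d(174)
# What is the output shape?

Input shape: (18, 174, 7, 8)
Output shape: (18, 174, 7, 8)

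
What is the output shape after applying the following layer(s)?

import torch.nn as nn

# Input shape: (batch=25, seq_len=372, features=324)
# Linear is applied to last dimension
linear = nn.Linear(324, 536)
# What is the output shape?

Input shape: (25, 372, 324)
Output shape: (25, 372, 536)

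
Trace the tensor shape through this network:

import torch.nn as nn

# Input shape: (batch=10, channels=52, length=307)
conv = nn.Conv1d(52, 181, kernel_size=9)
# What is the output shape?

Input shape: (10, 52, 307)
Output shape: (10, 181, 299)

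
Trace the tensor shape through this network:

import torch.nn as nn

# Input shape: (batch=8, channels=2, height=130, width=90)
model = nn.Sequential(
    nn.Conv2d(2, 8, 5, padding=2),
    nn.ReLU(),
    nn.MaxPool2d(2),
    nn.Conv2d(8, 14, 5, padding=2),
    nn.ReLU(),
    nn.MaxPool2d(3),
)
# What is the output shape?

Input shape: (8, 2, 130, 90)
  -> after first Conv2d: (8, 8, 130, 90)
  -> after first MaxPool2d: (8, 8, 65, 45)
  -> after second Conv2d: (8, 14, 65, 45)
Output shape: (8, 14, 21, 15)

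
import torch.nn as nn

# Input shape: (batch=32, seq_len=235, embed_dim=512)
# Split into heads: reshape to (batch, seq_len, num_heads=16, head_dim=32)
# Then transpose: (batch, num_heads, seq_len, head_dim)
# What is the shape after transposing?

Input shape: (32, 235, 512)
  -> after reshape: (32, 235, 16, 32)
Output shape: (32, 16, 235, 32)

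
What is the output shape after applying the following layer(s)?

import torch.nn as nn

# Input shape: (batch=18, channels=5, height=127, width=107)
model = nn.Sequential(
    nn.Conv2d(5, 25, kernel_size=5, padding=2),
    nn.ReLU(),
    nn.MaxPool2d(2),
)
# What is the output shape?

Input shape: (18, 5, 127, 107)
  -> after Conv2d: (18, 25, 127, 107)
  -> after ReLU: (18, 25, 127, 107)
Output shape: (18, 25, 63, 53)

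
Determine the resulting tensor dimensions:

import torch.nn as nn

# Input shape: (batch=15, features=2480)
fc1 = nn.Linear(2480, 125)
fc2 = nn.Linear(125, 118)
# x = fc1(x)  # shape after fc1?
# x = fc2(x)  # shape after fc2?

Input shape: (15, 2480)
  -> after fc1: (15, 125)
Output shape: (15, 118)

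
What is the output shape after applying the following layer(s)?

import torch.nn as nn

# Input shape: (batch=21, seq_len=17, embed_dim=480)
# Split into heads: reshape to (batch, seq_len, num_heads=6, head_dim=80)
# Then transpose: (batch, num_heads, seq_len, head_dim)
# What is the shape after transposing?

Input shape: (21, 17, 480)
  -> after reshape: (21, 17, 6, 80)
Output shape: (21, 6, 17, 80)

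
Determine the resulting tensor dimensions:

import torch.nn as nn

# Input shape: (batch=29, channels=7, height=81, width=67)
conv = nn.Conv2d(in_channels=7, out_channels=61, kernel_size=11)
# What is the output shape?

Input shape: (29, 7, 81, 67)
Output shape: (29, 61, 71, 57)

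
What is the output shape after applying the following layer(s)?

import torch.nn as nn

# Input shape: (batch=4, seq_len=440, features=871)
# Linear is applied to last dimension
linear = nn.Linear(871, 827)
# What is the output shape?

Input shape: (4, 440, 871)
Output shape: (4, 440, 827)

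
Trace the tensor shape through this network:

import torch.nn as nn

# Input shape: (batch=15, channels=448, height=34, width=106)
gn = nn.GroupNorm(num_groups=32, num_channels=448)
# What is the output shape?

Input shape: (15, 448, 34, 106)
Output shape: (15, 448, 34, 106)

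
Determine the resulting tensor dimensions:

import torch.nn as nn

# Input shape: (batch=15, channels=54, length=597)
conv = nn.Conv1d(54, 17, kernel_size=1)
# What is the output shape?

Input shape: (15, 54, 597)
Output shape: (15, 17, 597)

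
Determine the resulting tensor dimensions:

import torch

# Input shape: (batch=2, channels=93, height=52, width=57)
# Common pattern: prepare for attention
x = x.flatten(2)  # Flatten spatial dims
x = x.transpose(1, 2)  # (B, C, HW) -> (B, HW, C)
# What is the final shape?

Input shape: (2, 93, 52, 57)
  -> after flatten(2): (2, 93, 2964)
Output shape: (2, 2964, 93)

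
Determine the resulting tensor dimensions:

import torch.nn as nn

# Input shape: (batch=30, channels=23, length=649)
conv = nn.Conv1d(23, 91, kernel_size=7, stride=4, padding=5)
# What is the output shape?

Input shape: (30, 23, 649)
Output shape: (30, 91, 164)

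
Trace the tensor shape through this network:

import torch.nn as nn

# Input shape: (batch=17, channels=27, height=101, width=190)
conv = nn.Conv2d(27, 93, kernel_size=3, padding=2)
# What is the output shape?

Input shape: (17, 27, 101, 190)
Output shape: (17, 93, 103, 192)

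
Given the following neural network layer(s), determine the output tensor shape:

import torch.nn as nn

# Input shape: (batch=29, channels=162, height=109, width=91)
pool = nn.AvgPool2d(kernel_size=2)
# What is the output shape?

Input shape: (29, 162, 109, 91)
Output shape: (29, 162, 54, 45)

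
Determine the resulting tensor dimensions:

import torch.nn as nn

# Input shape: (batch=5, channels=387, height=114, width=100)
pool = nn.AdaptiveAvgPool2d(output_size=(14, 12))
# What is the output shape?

Input shape: (5, 387, 114, 100)
Output shape: (5, 387, 14, 12)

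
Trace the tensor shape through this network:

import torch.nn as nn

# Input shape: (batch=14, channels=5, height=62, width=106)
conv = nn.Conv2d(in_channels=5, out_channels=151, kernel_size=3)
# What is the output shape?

Input shape: (14, 5, 62, 106)
Output shape: (14, 151, 60, 104)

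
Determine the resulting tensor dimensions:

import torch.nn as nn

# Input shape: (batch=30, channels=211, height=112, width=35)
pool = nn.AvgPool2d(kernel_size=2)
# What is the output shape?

Input shape: (30, 211, 112, 35)
Output shape: (30, 211, 56, 17)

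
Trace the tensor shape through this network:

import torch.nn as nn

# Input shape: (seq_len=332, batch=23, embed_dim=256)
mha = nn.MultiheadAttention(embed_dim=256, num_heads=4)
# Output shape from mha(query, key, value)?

Input shape: (332, 23, 256)
Output shape: (332, 23, 256)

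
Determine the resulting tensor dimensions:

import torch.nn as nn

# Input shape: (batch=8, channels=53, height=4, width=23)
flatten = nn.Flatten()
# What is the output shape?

Input shape: (8, 53, 4, 23)
Output shape: (8, 4876)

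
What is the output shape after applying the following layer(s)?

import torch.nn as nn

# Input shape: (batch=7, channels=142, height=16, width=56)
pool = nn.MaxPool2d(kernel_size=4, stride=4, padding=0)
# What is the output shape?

Input shape: (7, 142, 16, 56)
Output shape: (7, 142, 4, 14)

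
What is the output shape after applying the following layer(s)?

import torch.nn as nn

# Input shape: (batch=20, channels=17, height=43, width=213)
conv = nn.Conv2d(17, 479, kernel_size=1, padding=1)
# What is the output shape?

Input shape: (20, 17, 43, 213)
Output shape: (20, 479, 45, 215)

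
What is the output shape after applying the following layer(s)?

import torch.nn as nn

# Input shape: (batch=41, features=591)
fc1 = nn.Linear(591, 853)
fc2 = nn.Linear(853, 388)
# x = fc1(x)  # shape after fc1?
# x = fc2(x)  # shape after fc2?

Input shape: (41, 591)
  -> after fc1: (41, 853)
Output shape: (41, 388)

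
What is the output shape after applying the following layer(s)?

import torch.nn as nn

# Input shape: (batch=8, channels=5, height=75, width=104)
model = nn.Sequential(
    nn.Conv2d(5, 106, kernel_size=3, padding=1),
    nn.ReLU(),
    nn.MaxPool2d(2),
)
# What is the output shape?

Input shape: (8, 5, 75, 104)
  -> after Conv2d: (8, 106, 75, 104)
  -> after ReLU: (8, 106, 75, 104)
Output shape: (8, 106, 37, 52)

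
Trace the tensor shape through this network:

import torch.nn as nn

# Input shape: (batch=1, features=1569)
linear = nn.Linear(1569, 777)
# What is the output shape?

Input shape: (1, 1569)
Output shape: (1, 777)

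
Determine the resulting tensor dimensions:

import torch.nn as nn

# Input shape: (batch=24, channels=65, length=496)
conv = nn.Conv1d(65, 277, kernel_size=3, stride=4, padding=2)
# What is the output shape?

Input shape: (24, 65, 496)
Output shape: (24, 277, 125)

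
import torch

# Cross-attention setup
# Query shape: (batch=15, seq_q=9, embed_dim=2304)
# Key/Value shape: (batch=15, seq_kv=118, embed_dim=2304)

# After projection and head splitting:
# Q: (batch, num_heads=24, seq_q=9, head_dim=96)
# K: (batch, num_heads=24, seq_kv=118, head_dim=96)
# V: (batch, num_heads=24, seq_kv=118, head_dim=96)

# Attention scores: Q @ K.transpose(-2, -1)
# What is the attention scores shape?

Input shape: (15, 9, 2304)
Output shape: (15, 24, 9, 118)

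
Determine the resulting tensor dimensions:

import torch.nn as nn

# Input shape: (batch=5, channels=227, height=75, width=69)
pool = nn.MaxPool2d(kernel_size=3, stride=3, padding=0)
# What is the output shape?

Input shape: (5, 227, 75, 69)
Output shape: (5, 227, 25, 23)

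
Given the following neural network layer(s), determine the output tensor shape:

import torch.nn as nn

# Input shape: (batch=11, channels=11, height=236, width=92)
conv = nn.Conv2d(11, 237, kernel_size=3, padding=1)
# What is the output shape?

Input shape: (11, 11, 236, 92)
Output shape: (11, 237, 236, 92)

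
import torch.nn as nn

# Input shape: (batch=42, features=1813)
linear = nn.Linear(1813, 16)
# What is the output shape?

Input shape: (42, 1813)
Output shape: (42, 16)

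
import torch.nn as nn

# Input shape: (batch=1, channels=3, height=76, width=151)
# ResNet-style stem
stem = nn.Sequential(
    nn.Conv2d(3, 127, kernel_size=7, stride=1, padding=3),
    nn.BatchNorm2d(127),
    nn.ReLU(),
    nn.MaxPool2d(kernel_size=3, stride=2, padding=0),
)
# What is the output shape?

Input shape: (1, 3, 76, 151)
  -> after Conv2d 7x7 stride=1: (1, 127, 76, 151)
Output shape: (1, 127, 37, 75)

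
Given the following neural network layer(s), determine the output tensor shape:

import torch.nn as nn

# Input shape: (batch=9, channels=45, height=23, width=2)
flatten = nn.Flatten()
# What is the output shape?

Input shape: (9, 45, 23, 2)
Output shape: (9, 2070)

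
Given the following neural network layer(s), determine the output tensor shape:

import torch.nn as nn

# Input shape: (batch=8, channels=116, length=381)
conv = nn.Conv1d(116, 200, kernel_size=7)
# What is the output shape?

Input shape: (8, 116, 381)
Output shape: (8, 200, 375)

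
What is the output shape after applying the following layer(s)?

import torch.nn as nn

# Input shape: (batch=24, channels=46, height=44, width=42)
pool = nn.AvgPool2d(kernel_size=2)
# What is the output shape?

Input shape: (24, 46, 44, 42)
Output shape: (24, 46, 22, 21)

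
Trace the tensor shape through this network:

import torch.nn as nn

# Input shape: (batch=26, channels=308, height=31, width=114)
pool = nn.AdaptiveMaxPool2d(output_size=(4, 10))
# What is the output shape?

Input shape: (26, 308, 31, 114)
Output shape: (26, 308, 4, 10)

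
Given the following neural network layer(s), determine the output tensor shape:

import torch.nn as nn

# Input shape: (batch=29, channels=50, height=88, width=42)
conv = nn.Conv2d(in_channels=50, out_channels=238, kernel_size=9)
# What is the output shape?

Input shape: (29, 50, 88, 42)
Output shape: (29, 238, 80, 34)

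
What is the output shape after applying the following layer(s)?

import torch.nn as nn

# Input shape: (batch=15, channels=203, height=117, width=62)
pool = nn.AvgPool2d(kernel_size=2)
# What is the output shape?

Input shape: (15, 203, 117, 62)
Output shape: (15, 203, 58, 31)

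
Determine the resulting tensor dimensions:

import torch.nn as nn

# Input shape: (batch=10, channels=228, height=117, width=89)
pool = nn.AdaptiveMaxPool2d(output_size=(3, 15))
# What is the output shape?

Input shape: (10, 228, 117, 89)
Output shape: (10, 228, 3, 15)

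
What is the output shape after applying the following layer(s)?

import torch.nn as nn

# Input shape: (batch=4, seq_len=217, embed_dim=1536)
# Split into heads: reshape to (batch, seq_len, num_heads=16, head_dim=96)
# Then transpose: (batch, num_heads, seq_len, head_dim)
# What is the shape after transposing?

Input shape: (4, 217, 1536)
  -> after reshape: (4, 217, 16, 96)
Output shape: (4, 16, 217, 96)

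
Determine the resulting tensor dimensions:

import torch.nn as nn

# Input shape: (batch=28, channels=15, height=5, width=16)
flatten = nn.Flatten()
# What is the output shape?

Input shape: (28, 15, 5, 16)
Output shape: (28, 1200)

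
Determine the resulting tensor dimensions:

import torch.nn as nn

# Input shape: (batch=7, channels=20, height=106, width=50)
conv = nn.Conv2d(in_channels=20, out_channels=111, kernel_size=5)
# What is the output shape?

Input shape: (7, 20, 106, 50)
Output shape: (7, 111, 102, 46)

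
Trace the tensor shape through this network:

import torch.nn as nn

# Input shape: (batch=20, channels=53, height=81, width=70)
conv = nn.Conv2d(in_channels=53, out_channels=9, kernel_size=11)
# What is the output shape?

Input shape: (20, 53, 81, 70)
Output shape: (20, 9, 71, 60)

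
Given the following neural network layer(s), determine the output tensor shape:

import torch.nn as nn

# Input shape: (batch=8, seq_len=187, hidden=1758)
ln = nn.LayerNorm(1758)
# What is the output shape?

Input shape: (8, 187, 1758)
Output shape: (8, 187, 1758)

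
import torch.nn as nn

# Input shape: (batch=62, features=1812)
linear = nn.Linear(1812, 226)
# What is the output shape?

Input shape: (62, 1812)
Output shape: (62, 226)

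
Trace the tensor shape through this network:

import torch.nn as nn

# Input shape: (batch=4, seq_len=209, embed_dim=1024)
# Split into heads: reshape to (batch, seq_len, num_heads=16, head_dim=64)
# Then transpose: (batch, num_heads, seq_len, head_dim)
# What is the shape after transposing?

Input shape: (4, 209, 1024)
  -> after reshape: (4, 209, 16, 64)
Output shape: (4, 16, 209, 64)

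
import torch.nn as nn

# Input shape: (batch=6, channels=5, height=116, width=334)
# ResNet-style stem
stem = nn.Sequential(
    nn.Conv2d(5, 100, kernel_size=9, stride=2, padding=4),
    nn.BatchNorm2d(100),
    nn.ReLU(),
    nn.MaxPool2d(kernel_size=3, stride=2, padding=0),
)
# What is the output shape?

Input shape: (6, 5, 116, 334)
  -> after Conv2d 9x9 stride=2: (6, 100, 58, 167)
Output shape: (6, 100, 28, 83)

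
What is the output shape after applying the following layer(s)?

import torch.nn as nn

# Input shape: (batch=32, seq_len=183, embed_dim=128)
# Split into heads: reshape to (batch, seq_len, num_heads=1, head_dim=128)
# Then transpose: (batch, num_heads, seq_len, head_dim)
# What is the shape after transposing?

Input shape: (32, 183, 128)
  -> after reshape: (32, 183, 1, 128)
Output shape: (32, 1, 183, 128)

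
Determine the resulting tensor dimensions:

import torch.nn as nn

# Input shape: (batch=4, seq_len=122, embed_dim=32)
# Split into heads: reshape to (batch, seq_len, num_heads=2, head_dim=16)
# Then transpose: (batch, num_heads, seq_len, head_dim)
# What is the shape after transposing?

Input shape: (4, 122, 32)
  -> after reshape: (4, 122, 2, 16)
Output shape: (4, 2, 122, 16)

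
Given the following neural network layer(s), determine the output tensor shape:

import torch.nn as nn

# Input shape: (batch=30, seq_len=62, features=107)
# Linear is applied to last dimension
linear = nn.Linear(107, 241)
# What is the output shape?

Input shape: (30, 62, 107)
Output shape: (30, 62, 241)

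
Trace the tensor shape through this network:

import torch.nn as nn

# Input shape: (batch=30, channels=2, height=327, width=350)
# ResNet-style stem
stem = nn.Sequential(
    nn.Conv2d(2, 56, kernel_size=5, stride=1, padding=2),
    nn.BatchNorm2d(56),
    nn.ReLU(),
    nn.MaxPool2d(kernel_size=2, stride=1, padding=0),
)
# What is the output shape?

Input shape: (30, 2, 327, 350)
  -> after Conv2d 5x5 stride=1: (30, 56, 327, 350)
Output shape: (30, 56, 326, 349)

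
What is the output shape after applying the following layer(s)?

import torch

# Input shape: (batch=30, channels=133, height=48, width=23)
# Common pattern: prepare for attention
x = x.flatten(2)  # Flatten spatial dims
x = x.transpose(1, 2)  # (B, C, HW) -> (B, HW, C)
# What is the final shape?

Input shape: (30, 133, 48, 23)
  -> after flatten(2): (30, 133, 1104)
Output shape: (30, 1104, 133)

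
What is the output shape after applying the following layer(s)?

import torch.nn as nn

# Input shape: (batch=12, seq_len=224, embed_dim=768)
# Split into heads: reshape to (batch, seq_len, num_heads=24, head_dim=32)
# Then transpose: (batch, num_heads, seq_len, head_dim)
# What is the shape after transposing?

Input shape: (12, 224, 768)
  -> after reshape: (12, 224, 24, 32)
Output shape: (12, 24, 224, 32)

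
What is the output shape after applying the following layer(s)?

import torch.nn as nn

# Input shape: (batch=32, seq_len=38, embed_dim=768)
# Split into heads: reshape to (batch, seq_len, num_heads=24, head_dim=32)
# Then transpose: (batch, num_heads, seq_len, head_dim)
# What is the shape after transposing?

Input shape: (32, 38, 768)
  -> after reshape: (32, 38, 24, 32)
Output shape: (32, 24, 38, 32)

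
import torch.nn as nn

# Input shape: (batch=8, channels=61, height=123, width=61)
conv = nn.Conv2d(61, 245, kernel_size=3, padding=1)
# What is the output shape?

Input shape: (8, 61, 123, 61)
Output shape: (8, 245, 123, 61)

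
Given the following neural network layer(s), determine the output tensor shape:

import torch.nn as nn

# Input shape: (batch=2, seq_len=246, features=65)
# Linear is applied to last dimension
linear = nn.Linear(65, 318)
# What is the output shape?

Input shape: (2, 246, 65)
Output shape: (2, 246, 318)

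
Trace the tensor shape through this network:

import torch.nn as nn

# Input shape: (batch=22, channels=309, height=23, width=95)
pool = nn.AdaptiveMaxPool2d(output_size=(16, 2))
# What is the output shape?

Input shape: (22, 309, 23, 95)
Output shape: (22, 309, 16, 2)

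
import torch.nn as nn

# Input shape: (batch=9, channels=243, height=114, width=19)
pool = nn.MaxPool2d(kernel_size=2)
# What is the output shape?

Input shape: (9, 243, 114, 19)
Output shape: (9, 243, 57, 9)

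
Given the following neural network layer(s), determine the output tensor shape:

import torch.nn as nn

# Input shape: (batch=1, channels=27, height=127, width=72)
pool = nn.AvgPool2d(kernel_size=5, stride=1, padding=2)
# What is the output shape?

Input shape: (1, 27, 127, 72)
Output shape: (1, 27, 127, 72)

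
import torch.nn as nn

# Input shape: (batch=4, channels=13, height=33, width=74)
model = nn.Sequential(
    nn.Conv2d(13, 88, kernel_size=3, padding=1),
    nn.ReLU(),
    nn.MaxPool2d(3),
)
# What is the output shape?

Input shape: (4, 13, 33, 74)
  -> after Conv2d: (4, 88, 33, 74)
  -> after ReLU: (4, 88, 33, 74)
Output shape: (4, 88, 11, 24)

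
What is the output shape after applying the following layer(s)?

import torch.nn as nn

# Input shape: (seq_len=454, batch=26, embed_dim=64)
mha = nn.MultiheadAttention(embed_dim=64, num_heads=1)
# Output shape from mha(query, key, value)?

Input shape: (454, 26, 64)
Output shape: (454, 26, 64)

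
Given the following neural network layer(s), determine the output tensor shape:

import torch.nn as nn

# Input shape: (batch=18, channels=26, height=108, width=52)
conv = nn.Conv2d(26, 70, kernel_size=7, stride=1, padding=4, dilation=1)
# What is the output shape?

Input shape: (18, 26, 108, 52)
Output shape: (18, 70, 110, 54)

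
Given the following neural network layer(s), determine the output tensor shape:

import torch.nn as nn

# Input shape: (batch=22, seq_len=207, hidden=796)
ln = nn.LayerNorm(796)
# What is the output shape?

Input shape: (22, 207, 796)
Output shape: (22, 207, 796)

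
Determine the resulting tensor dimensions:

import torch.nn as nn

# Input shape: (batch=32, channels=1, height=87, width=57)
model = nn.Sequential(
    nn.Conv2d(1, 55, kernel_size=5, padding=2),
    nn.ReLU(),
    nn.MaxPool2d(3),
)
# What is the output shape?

Input shape: (32, 1, 87, 57)
  -> after Conv2d: (32, 55, 87, 57)
  -> after ReLU: (32, 55, 87, 57)
Output shape: (32, 55, 29, 19)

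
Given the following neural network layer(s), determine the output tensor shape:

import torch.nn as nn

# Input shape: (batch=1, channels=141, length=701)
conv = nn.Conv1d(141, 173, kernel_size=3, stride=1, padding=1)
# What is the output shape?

Input shape: (1, 141, 701)
Output shape: (1, 173, 701)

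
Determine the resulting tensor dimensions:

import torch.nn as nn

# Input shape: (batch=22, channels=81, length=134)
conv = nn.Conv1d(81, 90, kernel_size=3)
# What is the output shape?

Input shape: (22, 81, 134)
Output shape: (22, 90, 132)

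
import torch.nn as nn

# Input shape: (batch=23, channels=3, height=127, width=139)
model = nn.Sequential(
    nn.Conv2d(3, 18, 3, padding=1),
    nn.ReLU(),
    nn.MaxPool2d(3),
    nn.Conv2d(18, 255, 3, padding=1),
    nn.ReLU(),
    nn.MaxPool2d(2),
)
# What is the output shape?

Input shape: (23, 3, 127, 139)
  -> after first Conv2d: (23, 18, 127, 139)
  -> after first MaxPool2d: (23, 18, 42, 46)
  -> after second Conv2d: (23, 255, 42, 46)
Output shape: (23, 255, 21, 23)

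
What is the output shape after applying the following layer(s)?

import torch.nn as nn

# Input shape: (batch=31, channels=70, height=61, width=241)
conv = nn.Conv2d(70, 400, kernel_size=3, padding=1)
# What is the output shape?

Input shape: (31, 70, 61, 241)
Output shape: (31, 400, 61, 241)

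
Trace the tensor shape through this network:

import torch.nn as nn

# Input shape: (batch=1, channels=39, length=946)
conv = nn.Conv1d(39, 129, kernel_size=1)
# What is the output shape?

Input shape: (1, 39, 946)
Output shape: (1, 129, 946)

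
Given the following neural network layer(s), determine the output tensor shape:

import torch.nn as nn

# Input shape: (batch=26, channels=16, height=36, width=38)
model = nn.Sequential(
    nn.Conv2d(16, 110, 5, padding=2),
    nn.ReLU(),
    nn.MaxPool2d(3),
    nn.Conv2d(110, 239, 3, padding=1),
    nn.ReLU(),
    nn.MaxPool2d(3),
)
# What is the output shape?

Input shape: (26, 16, 36, 38)
  -> after first Conv2d: (26, 110, 36, 38)
  -> after first MaxPool2d: (26, 110, 12, 12)
  -> after second Conv2d: (26, 239, 12, 12)
Output shape: (26, 239, 4, 4)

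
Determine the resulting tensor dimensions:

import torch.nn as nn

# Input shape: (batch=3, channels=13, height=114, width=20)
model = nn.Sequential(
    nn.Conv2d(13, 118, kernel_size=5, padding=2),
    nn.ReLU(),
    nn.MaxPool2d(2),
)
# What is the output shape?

Input shape: (3, 13, 114, 20)
  -> after Conv2d: (3, 118, 114, 20)
  -> after ReLU: (3, 118, 114, 20)
Output shape: (3, 118, 57, 10)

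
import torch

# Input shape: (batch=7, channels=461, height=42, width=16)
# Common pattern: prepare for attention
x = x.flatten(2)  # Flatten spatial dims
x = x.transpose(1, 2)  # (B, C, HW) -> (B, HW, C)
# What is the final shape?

Input shape: (7, 461, 42, 16)
  -> after flatten(2): (7, 461, 672)
Output shape: (7, 672, 461)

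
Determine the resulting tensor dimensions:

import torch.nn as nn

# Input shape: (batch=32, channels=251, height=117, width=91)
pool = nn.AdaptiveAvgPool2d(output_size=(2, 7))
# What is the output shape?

Input shape: (32, 251, 117, 91)
Output shape: (32, 251, 2, 7)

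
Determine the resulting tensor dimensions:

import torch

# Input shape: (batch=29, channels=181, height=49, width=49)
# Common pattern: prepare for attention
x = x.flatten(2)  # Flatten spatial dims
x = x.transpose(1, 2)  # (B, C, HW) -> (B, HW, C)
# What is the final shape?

Input shape: (29, 181, 49, 49)
  -> after flatten(2): (29, 181, 2401)
Output shape: (29, 2401, 181)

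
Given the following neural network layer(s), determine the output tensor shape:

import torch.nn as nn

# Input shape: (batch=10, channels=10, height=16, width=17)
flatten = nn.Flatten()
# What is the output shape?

Input shape: (10, 10, 16, 17)
Output shape: (10, 2720)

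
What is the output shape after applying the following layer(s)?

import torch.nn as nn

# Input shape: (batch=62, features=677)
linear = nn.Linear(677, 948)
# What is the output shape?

Input shape: (62, 677)
Output shape: (62, 948)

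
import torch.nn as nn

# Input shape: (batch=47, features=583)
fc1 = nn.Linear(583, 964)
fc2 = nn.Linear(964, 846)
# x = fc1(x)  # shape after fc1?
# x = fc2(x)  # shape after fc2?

Input shape: (47, 583)
  -> after fc1: (47, 964)
Output shape: (47, 846)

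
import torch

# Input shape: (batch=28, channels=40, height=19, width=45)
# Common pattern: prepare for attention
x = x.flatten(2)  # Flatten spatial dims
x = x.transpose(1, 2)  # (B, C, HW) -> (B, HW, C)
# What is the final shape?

Input shape: (28, 40, 19, 45)
  -> after flatten(2): (28, 40, 855)
Output shape: (28, 855, 40)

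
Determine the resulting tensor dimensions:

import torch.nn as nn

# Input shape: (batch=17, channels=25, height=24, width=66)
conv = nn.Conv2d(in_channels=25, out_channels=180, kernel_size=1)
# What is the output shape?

Input shape: (17, 25, 24, 66)
Output shape: (17, 180, 24, 66)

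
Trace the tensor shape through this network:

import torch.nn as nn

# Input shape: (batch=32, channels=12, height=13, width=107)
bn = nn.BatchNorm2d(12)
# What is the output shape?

Input shape: (32, 12, 13, 107)
Output shape: (32, 12, 13, 107)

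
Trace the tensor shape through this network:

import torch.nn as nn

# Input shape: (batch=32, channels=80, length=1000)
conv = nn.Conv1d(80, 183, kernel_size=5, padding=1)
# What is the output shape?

Input shape: (32, 80, 1000)
Output shape: (32, 183, 998)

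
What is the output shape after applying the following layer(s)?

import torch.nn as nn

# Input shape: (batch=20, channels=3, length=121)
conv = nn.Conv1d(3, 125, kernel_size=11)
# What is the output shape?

Input shape: (20, 3, 121)
Output shape: (20, 125, 111)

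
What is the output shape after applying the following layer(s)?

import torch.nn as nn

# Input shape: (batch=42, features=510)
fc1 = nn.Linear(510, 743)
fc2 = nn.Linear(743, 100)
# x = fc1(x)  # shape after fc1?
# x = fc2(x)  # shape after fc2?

Input shape: (42, 510)
  -> after fc1: (42, 743)
Output shape: (42, 100)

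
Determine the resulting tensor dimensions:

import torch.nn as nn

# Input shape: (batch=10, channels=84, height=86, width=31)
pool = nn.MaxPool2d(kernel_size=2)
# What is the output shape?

Input shape: (10, 84, 86, 31)
Output shape: (10, 84, 43, 15)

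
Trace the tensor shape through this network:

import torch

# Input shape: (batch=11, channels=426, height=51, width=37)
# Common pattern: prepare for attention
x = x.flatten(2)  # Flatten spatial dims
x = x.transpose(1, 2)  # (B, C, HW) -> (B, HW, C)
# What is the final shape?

Input shape: (11, 426, 51, 37)
  -> after flatten(2): (11, 426, 1887)
Output shape: (11, 1887, 426)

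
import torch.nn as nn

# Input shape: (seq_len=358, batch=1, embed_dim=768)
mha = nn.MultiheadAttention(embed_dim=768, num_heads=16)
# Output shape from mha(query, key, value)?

Input shape: (358, 1, 768)
Output shape: (358, 1, 768)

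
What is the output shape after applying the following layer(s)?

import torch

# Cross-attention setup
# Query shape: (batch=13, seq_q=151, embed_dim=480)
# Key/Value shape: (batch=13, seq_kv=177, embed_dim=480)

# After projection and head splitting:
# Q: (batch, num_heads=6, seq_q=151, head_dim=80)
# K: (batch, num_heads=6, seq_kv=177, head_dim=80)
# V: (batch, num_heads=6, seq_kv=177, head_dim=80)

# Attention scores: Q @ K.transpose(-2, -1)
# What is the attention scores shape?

Input shape: (13, 151, 480)
Output shape: (13, 6, 151, 177)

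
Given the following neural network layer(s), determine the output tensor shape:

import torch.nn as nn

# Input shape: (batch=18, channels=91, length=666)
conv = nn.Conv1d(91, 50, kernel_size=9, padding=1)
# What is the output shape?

Input shape: (18, 91, 666)
Output shape: (18, 50, 660)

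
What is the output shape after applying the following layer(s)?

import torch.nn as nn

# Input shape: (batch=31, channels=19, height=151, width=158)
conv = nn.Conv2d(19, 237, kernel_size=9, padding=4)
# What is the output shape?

Input shape: (31, 19, 151, 158)
Output shape: (31, 237, 151, 158)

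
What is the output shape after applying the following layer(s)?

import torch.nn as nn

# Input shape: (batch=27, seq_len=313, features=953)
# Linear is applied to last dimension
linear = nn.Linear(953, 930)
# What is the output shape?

Input shape: (27, 313, 953)
Output shape: (27, 313, 930)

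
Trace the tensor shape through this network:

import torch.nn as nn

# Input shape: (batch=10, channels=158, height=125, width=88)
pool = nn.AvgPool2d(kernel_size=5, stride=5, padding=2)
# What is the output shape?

Input shape: (10, 158, 125, 88)
Output shape: (10, 158, 25, 18)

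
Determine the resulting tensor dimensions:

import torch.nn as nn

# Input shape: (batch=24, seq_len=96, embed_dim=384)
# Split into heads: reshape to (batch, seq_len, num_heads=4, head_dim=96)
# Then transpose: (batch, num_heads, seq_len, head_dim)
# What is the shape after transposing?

Input shape: (24, 96, 384)
  -> after reshape: (24, 96, 4, 96)
Output shape: (24, 4, 96, 96)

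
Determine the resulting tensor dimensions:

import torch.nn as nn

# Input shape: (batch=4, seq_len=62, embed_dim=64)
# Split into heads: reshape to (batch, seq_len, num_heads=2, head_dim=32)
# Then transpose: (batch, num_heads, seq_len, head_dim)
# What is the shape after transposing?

Input shape: (4, 62, 64)
  -> after reshape: (4, 62, 2, 32)
Output shape: (4, 2, 62, 32)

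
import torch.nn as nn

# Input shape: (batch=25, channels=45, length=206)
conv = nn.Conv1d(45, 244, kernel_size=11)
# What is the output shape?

Input shape: (25, 45, 206)
Output shape: (25, 244, 196)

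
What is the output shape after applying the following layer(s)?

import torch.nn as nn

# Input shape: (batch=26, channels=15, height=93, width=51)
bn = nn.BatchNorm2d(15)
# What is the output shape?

Input shape: (26, 15, 93, 51)
Output shape: (26, 15, 93, 51)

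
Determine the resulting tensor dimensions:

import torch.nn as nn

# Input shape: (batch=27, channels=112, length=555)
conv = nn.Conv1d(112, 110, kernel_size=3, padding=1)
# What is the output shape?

Input shape: (27, 112, 555)
Output shape: (27, 110, 555)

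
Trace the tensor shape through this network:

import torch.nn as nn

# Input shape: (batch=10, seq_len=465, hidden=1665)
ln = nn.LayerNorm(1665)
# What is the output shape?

Input shape: (10, 465, 1665)
Output shape: (10, 465, 1665)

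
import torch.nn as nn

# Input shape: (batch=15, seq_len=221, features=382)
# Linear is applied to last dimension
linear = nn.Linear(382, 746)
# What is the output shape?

Input shape: (15, 221, 382)
Output shape: (15, 221, 746)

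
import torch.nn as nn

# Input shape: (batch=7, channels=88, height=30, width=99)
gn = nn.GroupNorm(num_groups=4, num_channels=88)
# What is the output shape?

Input shape: (7, 88, 30, 99)
Output shape: (7, 88, 30, 99)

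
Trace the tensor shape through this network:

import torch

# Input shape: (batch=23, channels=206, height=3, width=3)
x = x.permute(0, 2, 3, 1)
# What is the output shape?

Input shape: (23, 206, 3, 3)
Output shape: (23, 3, 3, 206)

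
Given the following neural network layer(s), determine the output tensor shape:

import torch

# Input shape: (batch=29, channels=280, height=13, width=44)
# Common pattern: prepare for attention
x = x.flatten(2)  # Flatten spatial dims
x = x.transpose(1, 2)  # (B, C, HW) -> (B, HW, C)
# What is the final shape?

Input shape: (29, 280, 13, 44)
  -> after flatten(2): (29, 280, 572)
Output shape: (29, 572, 280)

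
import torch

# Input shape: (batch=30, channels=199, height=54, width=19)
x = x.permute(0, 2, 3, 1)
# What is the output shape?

Input shape: (30, 199, 54, 19)
Output shape: (30, 54, 19, 199)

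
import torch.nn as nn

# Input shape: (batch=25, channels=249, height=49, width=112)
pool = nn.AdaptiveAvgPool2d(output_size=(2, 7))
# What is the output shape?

Input shape: (25, 249, 49, 112)
Output shape: (25, 249, 2, 7)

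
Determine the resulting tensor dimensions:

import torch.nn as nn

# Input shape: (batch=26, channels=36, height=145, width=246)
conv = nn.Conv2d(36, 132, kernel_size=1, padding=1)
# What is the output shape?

Input shape: (26, 36, 145, 246)
Output shape: (26, 132, 147, 248)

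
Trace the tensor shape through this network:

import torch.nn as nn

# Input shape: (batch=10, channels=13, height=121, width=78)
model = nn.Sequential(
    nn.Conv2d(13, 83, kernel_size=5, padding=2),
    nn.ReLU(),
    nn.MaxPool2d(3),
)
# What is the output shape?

Input shape: (10, 13, 121, 78)
  -> after Conv2d: (10, 83, 121, 78)
  -> after ReLU: (10, 83, 121, 78)
Output shape: (10, 83, 40, 26)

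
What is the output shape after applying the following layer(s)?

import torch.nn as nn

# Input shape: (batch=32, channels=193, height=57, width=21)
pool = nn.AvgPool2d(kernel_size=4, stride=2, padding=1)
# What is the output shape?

Input shape: (32, 193, 57, 21)
Output shape: (32, 193, 28, 10)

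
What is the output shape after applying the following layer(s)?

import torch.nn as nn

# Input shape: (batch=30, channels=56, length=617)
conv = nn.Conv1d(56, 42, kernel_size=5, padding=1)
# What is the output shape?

Input shape: (30, 56, 617)
Output shape: (30, 42, 615)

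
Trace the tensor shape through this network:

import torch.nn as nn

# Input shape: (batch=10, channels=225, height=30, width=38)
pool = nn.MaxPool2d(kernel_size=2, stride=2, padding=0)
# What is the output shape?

Input shape: (10, 225, 30, 38)
Output shape: (10, 225, 15, 19)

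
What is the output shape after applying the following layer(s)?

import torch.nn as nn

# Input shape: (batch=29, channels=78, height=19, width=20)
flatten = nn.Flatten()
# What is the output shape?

Input shape: (29, 78, 19, 20)
Output shape: (29, 29640)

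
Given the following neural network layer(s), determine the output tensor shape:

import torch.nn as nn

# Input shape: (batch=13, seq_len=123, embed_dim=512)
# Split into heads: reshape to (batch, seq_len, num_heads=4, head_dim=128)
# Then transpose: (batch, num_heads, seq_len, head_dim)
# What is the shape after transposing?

Input shape: (13, 123, 512)
  -> after reshape: (13, 123, 4, 128)
Output shape: (13, 4, 123, 128)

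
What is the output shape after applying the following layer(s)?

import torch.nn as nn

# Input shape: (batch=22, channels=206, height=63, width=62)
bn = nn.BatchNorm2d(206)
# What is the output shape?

Input shape: (22, 206, 63, 62)
Output shape: (22, 206, 63, 62)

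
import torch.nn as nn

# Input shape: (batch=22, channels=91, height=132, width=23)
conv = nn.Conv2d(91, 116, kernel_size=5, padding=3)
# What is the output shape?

Input shape: (22, 91, 132, 23)
Output shape: (22, 116, 134, 25)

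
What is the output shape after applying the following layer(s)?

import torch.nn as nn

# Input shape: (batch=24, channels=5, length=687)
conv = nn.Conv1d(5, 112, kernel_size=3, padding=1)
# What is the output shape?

Input shape: (24, 5, 687)
Output shape: (24, 112, 687)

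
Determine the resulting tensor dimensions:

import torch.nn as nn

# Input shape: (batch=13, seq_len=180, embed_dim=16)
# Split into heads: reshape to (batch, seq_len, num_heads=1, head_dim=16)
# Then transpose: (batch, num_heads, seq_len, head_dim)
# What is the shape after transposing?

Input shape: (13, 180, 16)
  -> after reshape: (13, 180, 1, 16)
Output shape: (13, 1, 180, 16)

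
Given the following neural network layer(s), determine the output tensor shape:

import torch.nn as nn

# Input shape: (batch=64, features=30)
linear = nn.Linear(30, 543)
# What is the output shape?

Input shape: (64, 30)
Output shape: (64, 543)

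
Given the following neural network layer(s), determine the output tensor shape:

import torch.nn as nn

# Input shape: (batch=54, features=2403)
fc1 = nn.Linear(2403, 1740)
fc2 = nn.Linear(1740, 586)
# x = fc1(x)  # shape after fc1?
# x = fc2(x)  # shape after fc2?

Input shape: (54, 2403)
  -> after fc1: (54, 1740)
Output shape: (54, 586)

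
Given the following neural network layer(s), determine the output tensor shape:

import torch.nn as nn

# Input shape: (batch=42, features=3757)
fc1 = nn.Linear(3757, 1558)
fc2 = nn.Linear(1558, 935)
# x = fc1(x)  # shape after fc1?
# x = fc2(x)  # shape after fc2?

Input shape: (42, 3757)
  -> after fc1: (42, 1558)
Output shape: (42, 935)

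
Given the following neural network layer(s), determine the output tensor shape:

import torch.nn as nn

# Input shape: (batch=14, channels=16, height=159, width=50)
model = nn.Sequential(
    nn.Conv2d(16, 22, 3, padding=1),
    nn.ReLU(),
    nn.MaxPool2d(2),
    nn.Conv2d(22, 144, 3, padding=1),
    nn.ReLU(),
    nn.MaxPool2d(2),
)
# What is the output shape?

Input shape: (14, 16, 159, 50)
  -> after first Conv2d: (14, 22, 159, 50)
  -> after first MaxPool2d: (14, 22, 79, 25)
  -> after second Conv2d: (14, 144, 79, 25)
Output shape: (14, 144, 39, 12)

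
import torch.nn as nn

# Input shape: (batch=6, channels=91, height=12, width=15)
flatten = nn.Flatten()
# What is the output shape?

Input shape: (6, 91, 12, 15)
Output shape: (6, 16380)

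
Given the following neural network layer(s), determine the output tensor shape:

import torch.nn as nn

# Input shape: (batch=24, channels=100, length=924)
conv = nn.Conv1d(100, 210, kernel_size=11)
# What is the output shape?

Input shape: (24, 100, 924)
Output shape: (24, 210, 914)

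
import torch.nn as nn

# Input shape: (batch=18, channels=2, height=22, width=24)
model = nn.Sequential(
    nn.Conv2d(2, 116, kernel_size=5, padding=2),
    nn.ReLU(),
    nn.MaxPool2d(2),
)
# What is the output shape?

Input shape: (18, 2, 22, 24)
  -> after Conv2d: (18, 116, 22, 24)
  -> after ReLU: (18, 116, 22, 24)
Output shape: (18, 116, 11, 12)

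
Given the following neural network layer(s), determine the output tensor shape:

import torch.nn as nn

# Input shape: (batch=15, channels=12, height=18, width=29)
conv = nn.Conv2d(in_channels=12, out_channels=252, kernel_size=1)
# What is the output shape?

Input shape: (15, 12, 18, 29)
Output shape: (15, 252, 18, 29)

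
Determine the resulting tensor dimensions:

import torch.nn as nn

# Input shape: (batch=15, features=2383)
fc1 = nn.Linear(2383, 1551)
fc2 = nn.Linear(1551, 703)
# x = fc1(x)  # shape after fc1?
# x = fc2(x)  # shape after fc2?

Input shape: (15, 2383)
  -> after fc1: (15, 1551)
Output shape: (15, 703)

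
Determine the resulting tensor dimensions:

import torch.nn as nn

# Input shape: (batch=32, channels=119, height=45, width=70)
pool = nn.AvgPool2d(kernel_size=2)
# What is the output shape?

Input shape: (32, 119, 45, 70)
Output shape: (32, 119, 22, 35)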